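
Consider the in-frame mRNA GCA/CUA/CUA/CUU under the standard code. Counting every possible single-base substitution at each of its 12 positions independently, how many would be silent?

14

Codon 1 (GCA, Ala): 3 synonymous substitutions.
Codon 2 (CUA, Leu): 4 synonymous substitutions.
Codon 3 (CUA, Leu): 4 synonymous substitutions.
Codon 4 (CUU, Leu): 3 synonymous substitutions.
Total: 3 + 4 + 4 + 3 = 14.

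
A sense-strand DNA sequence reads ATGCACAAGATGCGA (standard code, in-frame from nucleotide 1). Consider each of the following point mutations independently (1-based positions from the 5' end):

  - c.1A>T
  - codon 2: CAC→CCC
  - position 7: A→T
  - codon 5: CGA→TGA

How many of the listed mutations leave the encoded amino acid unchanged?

0

Codon 1: ATG (Met) → TTG (Leu) — missense.
Codon 2: CAC (His) → CCC (Pro) — missense.
Codon 3: AAG (Lys) → TAG (Stop) — nonsense.
Codon 5: CGA (Arg) → TGA (Stop) — nonsense.
Synonymous: 0 of 4.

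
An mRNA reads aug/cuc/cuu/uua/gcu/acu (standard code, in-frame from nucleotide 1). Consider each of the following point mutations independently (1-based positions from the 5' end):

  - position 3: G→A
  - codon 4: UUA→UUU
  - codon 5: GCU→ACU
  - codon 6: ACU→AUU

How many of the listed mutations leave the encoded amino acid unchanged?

0

Codon 1: AUG (Met) → AUA (Ile) — missense.
Codon 4: UUA (Leu) → UUU (Phe) — missense.
Codon 5: GCU (Ala) → ACU (Thr) — missense.
Codon 6: ACU (Thr) → AUU (Ile) — missense.
Synonymous: 0 of 4.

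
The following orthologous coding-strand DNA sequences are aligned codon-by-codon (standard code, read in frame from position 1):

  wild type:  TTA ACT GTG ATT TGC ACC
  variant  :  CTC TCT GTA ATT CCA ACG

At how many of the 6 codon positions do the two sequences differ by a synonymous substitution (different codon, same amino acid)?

3

Codon 1: TTA Leu / CTC Leu — synonymous.
Codon 2: ACT Thr / TCT Ser — nonsynonymous.
Codon 3: GTG Val / GTA Val — synonymous.
Codon 4: ATT Ile / ATT Ile — identical.
Codon 5: TGC Cys / CCA Pro — nonsynonymous.
Codon 6: ACC Thr / ACG Thr — synonymous.
Synonymous differences: 3.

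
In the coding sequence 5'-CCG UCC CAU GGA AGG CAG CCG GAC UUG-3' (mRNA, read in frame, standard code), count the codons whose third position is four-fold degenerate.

Codon 1 CCG (Pro): third position 4-fold.
Codon 2 UCC (Ser): third position 4-fold.
Codon 3 CAU (His): third position 2-fold.
Codon 4 GGA (Gly): third position 4-fold.
Codon 5 AGG (Arg): third position 2-fold.
Codon 6 CAG (Gln): third position 2-fold.
Codon 7 CCG (Pro): third position 4-fold.
Codon 8 GAC (Asp): third position 2-fold.
Codon 9 UUG (Leu): third position 2-fold.
Four-fold degenerate third positions: 4.

4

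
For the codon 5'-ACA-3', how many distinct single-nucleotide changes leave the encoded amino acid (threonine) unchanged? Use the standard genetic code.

3

Position 1: none → 0 synonymous.
Position 2: none → 0 synonymous.
Position 3: ACU, ACC, ACG → 3 synonymous.
Total: 0 + 0 + 3 = 3.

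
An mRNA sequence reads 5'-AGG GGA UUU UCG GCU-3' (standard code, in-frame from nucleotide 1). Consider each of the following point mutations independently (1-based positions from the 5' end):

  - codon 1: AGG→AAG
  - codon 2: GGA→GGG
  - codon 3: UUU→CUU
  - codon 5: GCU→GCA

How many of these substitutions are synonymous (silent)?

2

Codon 1: AGG (Arg) → AAG (Lys) — missense.
Codon 2: GGA (Gly) → GGG (Gly) — synonymous.
Codon 3: UUU (Phe) → CUU (Leu) — missense.
Codon 5: GCU (Ala) → GCA (Ala) — synonymous.
Synonymous: 2 of 4.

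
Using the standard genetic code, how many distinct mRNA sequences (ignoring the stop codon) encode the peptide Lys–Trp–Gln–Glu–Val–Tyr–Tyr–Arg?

768

Lys: 2 codons.
Trp: 1 codon.
Gln: 2 codons.
Glu: 2 codons.
Val: 4 codons.
Tyr: 2 codons.
Tyr: 2 codons.
Arg: 6 codons.
2 × 1 × 2 × 2 × 4 × 2 × 2 × 6 = 768.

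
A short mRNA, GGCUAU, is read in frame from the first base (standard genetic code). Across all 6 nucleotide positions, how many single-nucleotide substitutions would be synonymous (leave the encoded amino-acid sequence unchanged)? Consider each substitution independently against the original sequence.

Codon 1 (GGC, Gly): 3 synonymous substitutions.
Codon 2 (UAU, Tyr): 1 synonymous substitution.
Total: 3 + 1 = 4.

4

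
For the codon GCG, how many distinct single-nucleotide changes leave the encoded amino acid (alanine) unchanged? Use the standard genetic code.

Position 1: none → 0 synonymous.
Position 2: none → 0 synonymous.
Position 3: GCT, GCC, GCA → 3 synonymous.
Total: 0 + 0 + 3 = 3.

3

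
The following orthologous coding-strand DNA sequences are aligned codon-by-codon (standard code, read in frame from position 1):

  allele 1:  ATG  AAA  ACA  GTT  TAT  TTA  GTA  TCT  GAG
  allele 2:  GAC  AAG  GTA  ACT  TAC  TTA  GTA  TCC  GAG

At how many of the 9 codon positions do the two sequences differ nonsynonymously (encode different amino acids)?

Codon 1: ATG Met / GAC Asp — nonsynonymous.
Codon 2: AAA Lys / AAG Lys — synonymous.
Codon 3: ACA Thr / GTA Val — nonsynonymous.
Codon 4: GTT Val / ACT Thr — nonsynonymous.
Codon 5: TAT Tyr / TAC Tyr — synonymous.
Codon 6: TTA Leu / TTA Leu — identical.
Codon 7: GTA Val / GTA Val — identical.
Codon 8: TCT Ser / TCC Ser — synonymous.
Codon 9: GAG Glu / GAG Glu — identical.
Nonsynonymous differences: 3.

3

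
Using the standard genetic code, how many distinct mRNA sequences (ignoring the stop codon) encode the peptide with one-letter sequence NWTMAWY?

Asn: 2 codons.
Trp: 1 codon.
Thr: 4 codons.
Met: 1 codon.
Ala: 4 codons.
Trp: 1 codon.
Tyr: 2 codons.
2 × 1 × 4 × 1 × 4 × 1 × 2 = 64.

64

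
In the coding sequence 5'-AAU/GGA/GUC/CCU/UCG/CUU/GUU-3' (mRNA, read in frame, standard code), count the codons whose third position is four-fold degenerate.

Codon 1 AAU (Asn): third position 2-fold.
Codon 2 GGA (Gly): third position 4-fold.
Codon 3 GUC (Val): third position 4-fold.
Codon 4 CCU (Pro): third position 4-fold.
Codon 5 UCG (Ser): third position 4-fold.
Codon 6 CUU (Leu): third position 4-fold.
Codon 7 GUU (Val): third position 4-fold.
Four-fold degenerate third positions: 6.

6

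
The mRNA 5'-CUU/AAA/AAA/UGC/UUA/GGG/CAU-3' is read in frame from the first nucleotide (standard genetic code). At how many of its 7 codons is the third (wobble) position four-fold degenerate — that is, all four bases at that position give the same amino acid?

Codon 1 CUU (Leu): third position 4-fold.
Codon 2 AAA (Lys): third position 2-fold.
Codon 3 AAA (Lys): third position 2-fold.
Codon 4 UGC (Cys): third position 2-fold.
Codon 5 UUA (Leu): third position 2-fold.
Codon 6 GGG (Gly): third position 4-fold.
Codon 7 CAU (His): third position 2-fold.
Four-fold degenerate third positions: 2.

2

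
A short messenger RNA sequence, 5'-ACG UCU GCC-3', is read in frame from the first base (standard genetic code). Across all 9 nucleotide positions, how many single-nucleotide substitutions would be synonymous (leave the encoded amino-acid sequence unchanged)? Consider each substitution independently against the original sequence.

Codon 1 (ACG, Thr): 3 synonymous substitutions.
Codon 2 (UCU, Ser): 3 synonymous substitutions.
Codon 3 (GCC, Ala): 3 synonymous substitutions.
Total: 3 + 3 + 3 = 9.

9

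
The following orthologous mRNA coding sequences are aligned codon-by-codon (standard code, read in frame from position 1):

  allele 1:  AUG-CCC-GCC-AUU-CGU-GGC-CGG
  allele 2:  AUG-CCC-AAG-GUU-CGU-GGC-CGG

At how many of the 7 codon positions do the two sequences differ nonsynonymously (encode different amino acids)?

2

Codon 1: AUG Met / AUG Met — identical.
Codon 2: CCC Pro / CCC Pro — identical.
Codon 3: GCC Ala / AAG Lys — nonsynonymous.
Codon 4: AUU Ile / GUU Val — nonsynonymous.
Codon 5: CGU Arg / CGU Arg — identical.
Codon 6: GGC Gly / GGC Gly — identical.
Codon 7: CGG Arg / CGG Arg — identical.
Nonsynonymous differences: 2.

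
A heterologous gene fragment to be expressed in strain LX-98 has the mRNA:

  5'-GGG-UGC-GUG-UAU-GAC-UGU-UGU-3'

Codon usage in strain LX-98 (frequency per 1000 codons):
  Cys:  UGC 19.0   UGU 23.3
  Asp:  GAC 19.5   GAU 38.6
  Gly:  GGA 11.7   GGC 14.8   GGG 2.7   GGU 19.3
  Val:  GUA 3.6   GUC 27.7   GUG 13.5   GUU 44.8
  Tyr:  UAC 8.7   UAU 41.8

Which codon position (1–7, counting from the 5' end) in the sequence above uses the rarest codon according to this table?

1

Codon 1 GGG (Gly): 2.7 per 1000.
Codon 2 UGC (Cys): 19.0 per 1000.
Codon 3 GUG (Val): 13.5 per 1000.
Codon 4 UAU (Tyr): 41.8 per 1000.
Codon 5 GAC (Asp): 19.5 per 1000.
Codon 6 UGU (Cys): 23.3 per 1000.
Codon 7 UGU (Cys): 23.3 per 1000.
Lowest frequency is 2.7 at codon 1.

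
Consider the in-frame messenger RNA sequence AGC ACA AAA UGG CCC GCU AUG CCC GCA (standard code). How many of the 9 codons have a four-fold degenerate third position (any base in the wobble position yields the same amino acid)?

5

Codon 1 AGC (Ser): third position 2-fold.
Codon 2 ACA (Thr): third position 4-fold.
Codon 3 AAA (Lys): third position 2-fold.
Codon 4 UGG (Trp): third position 1-fold.
Codon 5 CCC (Pro): third position 4-fold.
Codon 6 GCU (Ala): third position 4-fold.
Codon 7 AUG (Met): third position 1-fold.
Codon 8 CCC (Pro): third position 4-fold.
Codon 9 GCA (Ala): third position 4-fold.
Four-fold degenerate third positions: 5.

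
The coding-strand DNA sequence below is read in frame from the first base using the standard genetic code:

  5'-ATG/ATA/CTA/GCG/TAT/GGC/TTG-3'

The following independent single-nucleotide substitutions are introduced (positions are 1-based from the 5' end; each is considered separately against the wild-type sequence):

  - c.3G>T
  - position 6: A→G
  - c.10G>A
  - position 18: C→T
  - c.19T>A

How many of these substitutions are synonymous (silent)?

1

Codon 1: ATG (Met) → ATT (Ile) — missense.
Codon 2: ATA (Ile) → ATG (Met) — missense.
Codon 4: GCG (Ala) → ACG (Thr) — missense.
Codon 6: GGC (Gly) → GGT (Gly) — synonymous.
Codon 7: TTG (Leu) → ATG (Met) — missense.
Synonymous: 1 of 5.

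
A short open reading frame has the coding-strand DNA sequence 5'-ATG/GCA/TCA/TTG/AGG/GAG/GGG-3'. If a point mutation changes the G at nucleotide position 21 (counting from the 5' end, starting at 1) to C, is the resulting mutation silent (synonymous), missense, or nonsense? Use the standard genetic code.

Position 21 falls in codon 7: GGG → Gly.
After the substitution the codon is GGC → Gly.
Both encode Gly, so the change is synonymous.

silent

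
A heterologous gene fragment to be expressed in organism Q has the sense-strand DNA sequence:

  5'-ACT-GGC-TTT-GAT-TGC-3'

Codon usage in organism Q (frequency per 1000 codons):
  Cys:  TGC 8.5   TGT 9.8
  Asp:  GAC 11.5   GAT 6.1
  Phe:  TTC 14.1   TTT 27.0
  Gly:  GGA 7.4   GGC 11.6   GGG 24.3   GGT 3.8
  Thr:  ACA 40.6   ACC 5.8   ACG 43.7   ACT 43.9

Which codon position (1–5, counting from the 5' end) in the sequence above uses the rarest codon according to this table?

4

Codon 1 ACT (Thr): 43.9 per 1000.
Codon 2 GGC (Gly): 11.6 per 1000.
Codon 3 TTT (Phe): 27.0 per 1000.
Codon 4 GAT (Asp): 6.1 per 1000.
Codon 5 TGC (Cys): 8.5 per 1000.
Lowest frequency is 6.1 at codon 4.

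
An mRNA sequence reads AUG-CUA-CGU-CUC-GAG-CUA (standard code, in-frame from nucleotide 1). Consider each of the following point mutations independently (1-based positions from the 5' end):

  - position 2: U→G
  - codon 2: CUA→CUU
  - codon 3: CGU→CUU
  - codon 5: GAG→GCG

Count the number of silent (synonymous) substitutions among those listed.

1

Codon 1: AUG (Met) → AGG (Arg) — missense.
Codon 2: CUA (Leu) → CUU (Leu) — synonymous.
Codon 3: CGU (Arg) → CUU (Leu) — missense.
Codon 5: GAG (Glu) → GCG (Ala) — missense.
Synonymous: 1 of 4.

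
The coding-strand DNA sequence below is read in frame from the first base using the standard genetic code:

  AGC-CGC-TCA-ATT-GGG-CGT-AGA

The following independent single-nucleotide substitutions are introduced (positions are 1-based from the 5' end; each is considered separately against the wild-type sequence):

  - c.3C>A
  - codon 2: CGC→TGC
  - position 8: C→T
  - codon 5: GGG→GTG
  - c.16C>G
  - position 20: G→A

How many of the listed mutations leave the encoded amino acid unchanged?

0

Codon 1: AGC (Ser) → AGA (Arg) — missense.
Codon 2: CGC (Arg) → TGC (Cys) — missense.
Codon 3: TCA (Ser) → TTA (Leu) — missense.
Codon 5: GGG (Gly) → GTG (Val) — missense.
Codon 6: CGT (Arg) → GGT (Gly) — missense.
Codon 7: AGA (Arg) → AAA (Lys) — missense.
Synonymous: 0 of 6.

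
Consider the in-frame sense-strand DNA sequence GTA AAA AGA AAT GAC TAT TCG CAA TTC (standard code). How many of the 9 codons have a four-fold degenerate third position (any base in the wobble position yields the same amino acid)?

2

Codon 1 GTA (Val): third position 4-fold.
Codon 2 AAA (Lys): third position 2-fold.
Codon 3 AGA (Arg): third position 2-fold.
Codon 4 AAT (Asn): third position 2-fold.
Codon 5 GAC (Asp): third position 2-fold.
Codon 6 TAT (Tyr): third position 2-fold.
Codon 7 TCG (Ser): third position 4-fold.
Codon 8 CAA (Gln): third position 2-fold.
Codon 9 TTC (Phe): third position 2-fold.
Four-fold degenerate third positions: 2.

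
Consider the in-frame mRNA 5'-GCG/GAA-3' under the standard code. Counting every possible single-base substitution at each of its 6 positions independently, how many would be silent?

Codon 1 (GCG, Ala): 3 synonymous substitutions.
Codon 2 (GAA, Glu): 1 synonymous substitution.
Total: 3 + 1 = 4.

4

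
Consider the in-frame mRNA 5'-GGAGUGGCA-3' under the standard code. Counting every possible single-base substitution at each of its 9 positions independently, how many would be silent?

Codon 1 (GGA, Gly): 3 synonymous substitutions.
Codon 2 (GUG, Val): 3 synonymous substitutions.
Codon 3 (GCA, Ala): 3 synonymous substitutions.
Total: 3 + 3 + 3 = 9.

9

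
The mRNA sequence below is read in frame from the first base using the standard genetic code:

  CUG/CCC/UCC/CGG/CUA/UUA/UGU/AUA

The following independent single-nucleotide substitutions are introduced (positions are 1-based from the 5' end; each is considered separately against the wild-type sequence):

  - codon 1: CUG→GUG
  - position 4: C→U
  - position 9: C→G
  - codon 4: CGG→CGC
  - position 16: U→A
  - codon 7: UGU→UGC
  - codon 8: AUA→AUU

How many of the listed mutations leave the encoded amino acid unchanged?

4

Codon 1: CUG (Leu) → GUG (Val) — missense.
Codon 2: CCC (Pro) → UCC (Ser) — missense.
Codon 3: UCC (Ser) → UCG (Ser) — synonymous.
Codon 4: CGG (Arg) → CGC (Arg) — synonymous.
Codon 6: UUA (Leu) → AUA (Ile) — missense.
Codon 7: UGU (Cys) → UGC (Cys) — synonymous.
Codon 8: AUA (Ile) → AUU (Ile) — synonymous.
Synonymous: 4 of 7.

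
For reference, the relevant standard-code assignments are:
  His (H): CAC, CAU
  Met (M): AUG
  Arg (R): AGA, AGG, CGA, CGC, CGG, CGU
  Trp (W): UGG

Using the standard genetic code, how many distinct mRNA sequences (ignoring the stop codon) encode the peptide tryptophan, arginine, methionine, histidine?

Trp: 1 codon.
Arg: 6 codons.
Met: 1 codon.
His: 2 codons.
1 × 6 × 1 × 2 = 12.

12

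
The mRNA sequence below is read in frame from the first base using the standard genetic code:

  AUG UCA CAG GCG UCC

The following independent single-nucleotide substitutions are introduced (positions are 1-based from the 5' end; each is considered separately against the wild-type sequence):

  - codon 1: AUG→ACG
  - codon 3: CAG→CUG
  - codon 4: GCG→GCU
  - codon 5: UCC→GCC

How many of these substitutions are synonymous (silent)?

Codon 1: AUG (Met) → ACG (Thr) — missense.
Codon 3: CAG (Gln) → CUG (Leu) — missense.
Codon 4: GCG (Ala) → GCU (Ala) — synonymous.
Codon 5: UCC (Ser) → GCC (Ala) — missense.
Synonymous: 1 of 4.

1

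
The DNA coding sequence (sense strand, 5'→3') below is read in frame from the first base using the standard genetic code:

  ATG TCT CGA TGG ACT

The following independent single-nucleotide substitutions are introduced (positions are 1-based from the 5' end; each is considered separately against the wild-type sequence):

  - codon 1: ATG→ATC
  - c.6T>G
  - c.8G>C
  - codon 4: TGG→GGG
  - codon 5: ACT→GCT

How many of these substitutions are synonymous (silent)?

Codon 1: ATG (Met) → ATC (Ile) — missense.
Codon 2: TCT (Ser) → TCG (Ser) — synonymous.
Codon 3: CGA (Arg) → CCA (Pro) — missense.
Codon 4: TGG (Trp) → GGG (Gly) — missense.
Codon 5: ACT (Thr) → GCT (Ala) — missense.
Synonymous: 1 of 5.

1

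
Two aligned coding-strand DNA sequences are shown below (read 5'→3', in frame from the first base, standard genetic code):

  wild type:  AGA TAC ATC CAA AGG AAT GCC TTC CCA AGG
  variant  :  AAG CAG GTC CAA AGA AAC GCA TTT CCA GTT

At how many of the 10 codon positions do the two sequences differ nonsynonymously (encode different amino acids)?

4

Codon 1: AGA Arg / AAG Lys — nonsynonymous.
Codon 2: TAC Tyr / CAG Gln — nonsynonymous.
Codon 3: ATC Ile / GTC Val — nonsynonymous.
Codon 4: CAA Gln / CAA Gln — identical.
Codon 5: AGG Arg / AGA Arg — synonymous.
Codon 6: AAT Asn / AAC Asn — synonymous.
Codon 7: GCC Ala / GCA Ala — synonymous.
Codon 8: TTC Phe / TTT Phe — synonymous.
Codon 9: CCA Pro / CCA Pro — identical.
Codon 10: AGG Arg / GTT Val — nonsynonymous.
Nonsynonymous differences: 4.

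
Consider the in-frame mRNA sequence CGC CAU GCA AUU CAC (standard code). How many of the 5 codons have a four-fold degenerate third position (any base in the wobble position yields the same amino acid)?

2

Codon 1 CGC (Arg): third position 4-fold.
Codon 2 CAU (His): third position 2-fold.
Codon 3 GCA (Ala): third position 4-fold.
Codon 4 AUU (Ile): third position 3-fold.
Codon 5 CAC (His): third position 2-fold.
Four-fold degenerate third positions: 2.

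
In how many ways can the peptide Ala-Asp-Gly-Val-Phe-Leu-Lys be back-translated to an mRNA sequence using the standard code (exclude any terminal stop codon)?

3072

Ala: 4 codons.
Asp: 2 codons.
Gly: 4 codons.
Val: 4 codons.
Phe: 2 codons.
Leu: 6 codons.
Lys: 2 codons.
4 × 2 × 4 × 4 × 2 × 6 × 2 = 3072.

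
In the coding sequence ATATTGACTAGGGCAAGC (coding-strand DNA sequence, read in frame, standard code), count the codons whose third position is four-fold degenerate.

2

Codon 1 ATA (Ile): third position 3-fold.
Codon 2 TTG (Leu): third position 2-fold.
Codon 3 ACT (Thr): third position 4-fold.
Codon 4 AGG (Arg): third position 2-fold.
Codon 5 GCA (Ala): third position 4-fold.
Codon 6 AGC (Ser): third position 2-fold.
Four-fold degenerate third positions: 2.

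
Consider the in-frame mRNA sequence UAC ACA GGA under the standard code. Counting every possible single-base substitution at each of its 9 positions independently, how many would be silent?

7

Codon 1 (UAC, Tyr): 1 synonymous substitution.
Codon 2 (ACA, Thr): 3 synonymous substitutions.
Codon 3 (GGA, Gly): 3 synonymous substitutions.
Total: 1 + 3 + 3 = 7.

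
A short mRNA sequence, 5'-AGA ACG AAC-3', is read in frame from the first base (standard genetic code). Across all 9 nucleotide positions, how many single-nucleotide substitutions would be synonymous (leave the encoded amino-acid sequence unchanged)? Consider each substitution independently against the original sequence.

6

Codon 1 (AGA, Arg): 2 synonymous substitutions.
Codon 2 (ACG, Thr): 3 synonymous substitutions.
Codon 3 (AAC, Asn): 1 synonymous substitution.
Total: 2 + 3 + 1 = 6.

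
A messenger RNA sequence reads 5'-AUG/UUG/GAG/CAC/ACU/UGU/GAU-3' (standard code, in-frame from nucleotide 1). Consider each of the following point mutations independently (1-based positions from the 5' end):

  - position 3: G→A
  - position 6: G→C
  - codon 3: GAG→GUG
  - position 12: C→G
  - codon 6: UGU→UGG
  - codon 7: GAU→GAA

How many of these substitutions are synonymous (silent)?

Codon 1: AUG (Met) → AUA (Ile) — missense.
Codon 2: UUG (Leu) → UUC (Phe) — missense.
Codon 3: GAG (Glu) → GUG (Val) — missense.
Codon 4: CAC (His) → CAG (Gln) — missense.
Codon 6: UGU (Cys) → UGG (Trp) — missense.
Codon 7: GAU (Asp) → GAA (Glu) — missense.
Synonymous: 0 of 6.

0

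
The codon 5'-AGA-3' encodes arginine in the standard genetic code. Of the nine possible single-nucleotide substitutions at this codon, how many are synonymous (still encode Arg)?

Position 1: CGA → 1 synonymous.
Position 2: none → 0 synonymous.
Position 3: AGG → 1 synonymous.
Total: 1 + 0 + 1 = 2.

2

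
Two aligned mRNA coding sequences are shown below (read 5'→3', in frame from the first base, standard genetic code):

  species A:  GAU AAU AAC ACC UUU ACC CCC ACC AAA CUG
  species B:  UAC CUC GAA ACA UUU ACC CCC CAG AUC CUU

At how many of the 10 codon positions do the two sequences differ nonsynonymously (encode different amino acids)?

Codon 1: GAU Asp / UAC Tyr — nonsynonymous.
Codon 2: AAU Asn / CUC Leu — nonsynonymous.
Codon 3: AAC Asn / GAA Glu — nonsynonymous.
Codon 4: ACC Thr / ACA Thr — synonymous.
Codon 5: UUU Phe / UUU Phe — identical.
Codon 6: ACC Thr / ACC Thr — identical.
Codon 7: CCC Pro / CCC Pro — identical.
Codon 8: ACC Thr / CAG Gln — nonsynonymous.
Codon 9: AAA Lys / AUC Ile — nonsynonymous.
Codon 10: CUG Leu / CUU Leu — synonymous.
Nonsynonymous differences: 5.

5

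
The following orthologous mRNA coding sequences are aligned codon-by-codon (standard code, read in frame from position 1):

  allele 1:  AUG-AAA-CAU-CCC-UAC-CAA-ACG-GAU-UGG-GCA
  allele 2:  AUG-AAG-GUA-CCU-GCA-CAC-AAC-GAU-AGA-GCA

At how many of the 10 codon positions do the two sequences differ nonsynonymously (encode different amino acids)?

5

Codon 1: AUG Met / AUG Met — identical.
Codon 2: AAA Lys / AAG Lys — synonymous.
Codon 3: CAU His / GUA Val — nonsynonymous.
Codon 4: CCC Pro / CCU Pro — synonymous.
Codon 5: UAC Tyr / GCA Ala — nonsynonymous.
Codon 6: CAA Gln / CAC His — nonsynonymous.
Codon 7: ACG Thr / AAC Asn — nonsynonymous.
Codon 8: GAU Asp / GAU Asp — identical.
Codon 9: UGG Trp / AGA Arg — nonsynonymous.
Codon 10: GCA Ala / GCA Ala — identical.
Nonsynonymous differences: 5.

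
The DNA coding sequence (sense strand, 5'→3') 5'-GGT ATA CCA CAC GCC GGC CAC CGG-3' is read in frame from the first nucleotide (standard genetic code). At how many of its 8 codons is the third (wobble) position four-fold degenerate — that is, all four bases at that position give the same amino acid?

Codon 1 GGT (Gly): third position 4-fold.
Codon 2 ATA (Ile): third position 3-fold.
Codon 3 CCA (Pro): third position 4-fold.
Codon 4 CAC (His): third position 2-fold.
Codon 5 GCC (Ala): third position 4-fold.
Codon 6 GGC (Gly): third position 4-fold.
Codon 7 CAC (His): third position 2-fold.
Codon 8 CGG (Arg): third position 4-fold.
Four-fold degenerate third positions: 5.

5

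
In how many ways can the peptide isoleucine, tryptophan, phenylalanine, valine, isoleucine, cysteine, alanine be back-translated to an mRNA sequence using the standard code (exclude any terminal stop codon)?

576

Ile: 3 codons.
Trp: 1 codon.
Phe: 2 codons.
Val: 4 codons.
Ile: 3 codons.
Cys: 2 codons.
Ala: 4 codons.
3 × 1 × 2 × 4 × 3 × 2 × 4 = 576.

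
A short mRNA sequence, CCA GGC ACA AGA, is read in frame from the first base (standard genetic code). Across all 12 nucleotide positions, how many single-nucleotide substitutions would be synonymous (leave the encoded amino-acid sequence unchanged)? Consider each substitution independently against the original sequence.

Codon 1 (CCA, Pro): 3 synonymous substitutions.
Codon 2 (GGC, Gly): 3 synonymous substitutions.
Codon 3 (ACA, Thr): 3 synonymous substitutions.
Codon 4 (AGA, Arg): 2 synonymous substitutions.
Total: 3 + 3 + 3 + 2 = 11.

11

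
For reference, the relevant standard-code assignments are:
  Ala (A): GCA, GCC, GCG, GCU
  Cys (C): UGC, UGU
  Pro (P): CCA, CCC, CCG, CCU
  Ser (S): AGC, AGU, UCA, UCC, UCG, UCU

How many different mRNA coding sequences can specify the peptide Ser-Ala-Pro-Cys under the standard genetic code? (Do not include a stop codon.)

192

Ser: 6 codons.
Ala: 4 codons.
Pro: 4 codons.
Cys: 2 codons.
6 × 4 × 4 × 2 = 192.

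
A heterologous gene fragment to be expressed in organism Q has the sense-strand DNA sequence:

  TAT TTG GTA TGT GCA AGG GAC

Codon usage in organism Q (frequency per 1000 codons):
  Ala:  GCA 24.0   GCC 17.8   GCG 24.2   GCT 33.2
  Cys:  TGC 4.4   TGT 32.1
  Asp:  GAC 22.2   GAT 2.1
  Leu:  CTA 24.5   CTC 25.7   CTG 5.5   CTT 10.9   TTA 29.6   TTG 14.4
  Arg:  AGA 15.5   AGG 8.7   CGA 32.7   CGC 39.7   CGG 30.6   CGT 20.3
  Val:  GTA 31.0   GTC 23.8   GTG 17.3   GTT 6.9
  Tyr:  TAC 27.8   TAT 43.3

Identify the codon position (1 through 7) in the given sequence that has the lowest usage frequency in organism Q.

6

Codon 1 TAT (Tyr): 43.3 per 1000.
Codon 2 TTG (Leu): 14.4 per 1000.
Codon 3 GTA (Val): 31.0 per 1000.
Codon 4 TGT (Cys): 32.1 per 1000.
Codon 5 GCA (Ala): 24.0 per 1000.
Codon 6 AGG (Arg): 8.7 per 1000.
Codon 7 GAC (Asp): 22.2 per 1000.
Lowest frequency is 8.7 at codon 6.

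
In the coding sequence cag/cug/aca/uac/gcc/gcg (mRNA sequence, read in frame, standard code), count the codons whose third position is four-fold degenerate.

4

Codon 1 CAG (Gln): third position 2-fold.
Codon 2 CUG (Leu): third position 4-fold.
Codon 3 ACA (Thr): third position 4-fold.
Codon 4 UAC (Tyr): third position 2-fold.
Codon 5 GCC (Ala): third position 4-fold.
Codon 6 GCG (Ala): third position 4-fold.
Four-fold degenerate third positions: 4.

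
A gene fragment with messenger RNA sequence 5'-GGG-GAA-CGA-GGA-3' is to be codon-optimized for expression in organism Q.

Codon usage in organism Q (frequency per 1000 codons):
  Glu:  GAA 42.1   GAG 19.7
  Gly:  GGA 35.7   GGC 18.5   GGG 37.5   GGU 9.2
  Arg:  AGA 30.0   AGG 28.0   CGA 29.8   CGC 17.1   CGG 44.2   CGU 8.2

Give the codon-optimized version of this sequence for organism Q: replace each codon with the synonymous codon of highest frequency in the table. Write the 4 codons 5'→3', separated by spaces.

Codon 1 (Gly): best is GGG at 37.5.
Codon 2 (Glu): best is GAA at 42.1.
Codon 3 (Arg): best is CGG at 44.2.
Codon 4 (Gly): best is GGG at 37.5.

GGG GAA CGG GGG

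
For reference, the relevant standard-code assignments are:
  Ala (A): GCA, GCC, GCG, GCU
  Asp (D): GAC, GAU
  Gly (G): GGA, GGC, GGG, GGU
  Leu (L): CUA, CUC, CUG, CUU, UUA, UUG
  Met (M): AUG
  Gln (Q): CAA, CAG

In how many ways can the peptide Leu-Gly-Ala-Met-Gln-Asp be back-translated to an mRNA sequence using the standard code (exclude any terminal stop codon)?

384

Leu: 6 codons.
Gly: 4 codons.
Ala: 4 codons.
Met: 1 codon.
Gln: 2 codons.
Asp: 2 codons.
6 × 4 × 4 × 1 × 2 × 2 = 384.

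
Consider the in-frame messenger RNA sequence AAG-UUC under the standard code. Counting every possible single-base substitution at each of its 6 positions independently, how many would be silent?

Codon 1 (AAG, Lys): 1 synonymous substitution.
Codon 2 (UUC, Phe): 1 synonymous substitution.
Total: 1 + 1 = 2.

2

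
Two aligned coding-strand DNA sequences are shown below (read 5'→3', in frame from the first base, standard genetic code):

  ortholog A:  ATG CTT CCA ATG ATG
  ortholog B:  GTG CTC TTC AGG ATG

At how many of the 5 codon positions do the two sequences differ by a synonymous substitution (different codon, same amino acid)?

Codon 1: ATG Met / GTG Val — nonsynonymous.
Codon 2: CTT Leu / CTC Leu — synonymous.
Codon 3: CCA Pro / TTC Phe — nonsynonymous.
Codon 4: ATG Met / AGG Arg — nonsynonymous.
Codon 5: ATG Met / ATG Met — identical.
Synonymous differences: 1.

1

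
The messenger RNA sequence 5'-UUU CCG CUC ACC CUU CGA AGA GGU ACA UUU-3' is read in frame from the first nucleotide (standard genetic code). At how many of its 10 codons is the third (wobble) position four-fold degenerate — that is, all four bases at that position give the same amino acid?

7

Codon 1 UUU (Phe): third position 2-fold.
Codon 2 CCG (Pro): third position 4-fold.
Codon 3 CUC (Leu): third position 4-fold.
Codon 4 ACC (Thr): third position 4-fold.
Codon 5 CUU (Leu): third position 4-fold.
Codon 6 CGA (Arg): third position 4-fold.
Codon 7 AGA (Arg): third position 2-fold.
Codon 8 GGU (Gly): third position 4-fold.
Codon 9 ACA (Thr): third position 4-fold.
Codon 10 UUU (Phe): third position 2-fold.
Four-fold degenerate third positions: 7.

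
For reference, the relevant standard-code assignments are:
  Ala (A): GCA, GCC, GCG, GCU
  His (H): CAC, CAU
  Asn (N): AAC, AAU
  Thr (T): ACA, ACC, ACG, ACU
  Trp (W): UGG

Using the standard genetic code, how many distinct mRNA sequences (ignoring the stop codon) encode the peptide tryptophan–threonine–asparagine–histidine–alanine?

Trp: 1 codon.
Thr: 4 codons.
Asn: 2 codons.
His: 2 codons.
Ala: 4 codons.
1 × 4 × 2 × 2 × 4 = 64.

64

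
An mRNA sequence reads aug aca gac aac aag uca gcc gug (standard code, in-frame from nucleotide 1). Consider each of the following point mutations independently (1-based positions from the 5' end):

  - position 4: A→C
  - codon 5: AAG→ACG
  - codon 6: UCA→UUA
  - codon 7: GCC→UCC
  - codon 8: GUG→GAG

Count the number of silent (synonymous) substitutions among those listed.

0

Codon 2: ACA (Thr) → CCA (Pro) — missense.
Codon 5: AAG (Lys) → ACG (Thr) — missense.
Codon 6: UCA (Ser) → UUA (Leu) — missense.
Codon 7: GCC (Ala) → UCC (Ser) — missense.
Codon 8: GUG (Val) → GAG (Glu) — missense.
Synonymous: 0 of 5.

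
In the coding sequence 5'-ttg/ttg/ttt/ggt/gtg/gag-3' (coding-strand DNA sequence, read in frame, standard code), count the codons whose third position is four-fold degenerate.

2

Codon 1 TTG (Leu): third position 2-fold.
Codon 2 TTG (Leu): third position 2-fold.
Codon 3 TTT (Phe): third position 2-fold.
Codon 4 GGT (Gly): third position 4-fold.
Codon 5 GTG (Val): third position 4-fold.
Codon 6 GAG (Glu): third position 2-fold.
Four-fold degenerate third positions: 2.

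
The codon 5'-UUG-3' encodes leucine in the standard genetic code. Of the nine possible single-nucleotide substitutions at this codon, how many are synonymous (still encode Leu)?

2

Position 1: CUG → 1 synonymous.
Position 2: none → 0 synonymous.
Position 3: UUA → 1 synonymous.
Total: 1 + 0 + 1 = 2.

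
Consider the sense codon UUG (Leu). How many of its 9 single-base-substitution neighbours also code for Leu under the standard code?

Position 1: CUG → 1 synonymous.
Position 2: none → 0 synonymous.
Position 3: UUA → 1 synonymous.
Total: 1 + 0 + 1 = 2.

2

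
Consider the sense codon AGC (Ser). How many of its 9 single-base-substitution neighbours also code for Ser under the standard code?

1

Position 1: none → 0 synonymous.
Position 2: none → 0 synonymous.
Position 3: AGT → 1 synonymous.
Total: 0 + 0 + 1 = 1.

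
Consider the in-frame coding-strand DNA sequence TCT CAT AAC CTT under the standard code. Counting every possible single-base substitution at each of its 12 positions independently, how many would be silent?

8

Codon 1 (TCT, Ser): 3 synonymous substitutions.
Codon 2 (CAT, His): 1 synonymous substitution.
Codon 3 (AAC, Asn): 1 synonymous substitution.
Codon 4 (CTT, Leu): 3 synonymous substitutions.
Total: 3 + 1 + 1 + 3 = 8.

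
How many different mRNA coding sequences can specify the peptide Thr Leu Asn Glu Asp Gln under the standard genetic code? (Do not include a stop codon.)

Thr: 4 codons.
Leu: 6 codons.
Asn: 2 codons.
Glu: 2 codons.
Asp: 2 codons.
Gln: 2 codons.
4 × 6 × 2 × 2 × 2 × 2 = 384.

384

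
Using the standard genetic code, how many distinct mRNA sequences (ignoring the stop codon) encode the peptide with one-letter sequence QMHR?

Gln: 2 codons.
Met: 1 codon.
His: 2 codons.
Arg: 6 codons.
2 × 1 × 2 × 6 = 24.

24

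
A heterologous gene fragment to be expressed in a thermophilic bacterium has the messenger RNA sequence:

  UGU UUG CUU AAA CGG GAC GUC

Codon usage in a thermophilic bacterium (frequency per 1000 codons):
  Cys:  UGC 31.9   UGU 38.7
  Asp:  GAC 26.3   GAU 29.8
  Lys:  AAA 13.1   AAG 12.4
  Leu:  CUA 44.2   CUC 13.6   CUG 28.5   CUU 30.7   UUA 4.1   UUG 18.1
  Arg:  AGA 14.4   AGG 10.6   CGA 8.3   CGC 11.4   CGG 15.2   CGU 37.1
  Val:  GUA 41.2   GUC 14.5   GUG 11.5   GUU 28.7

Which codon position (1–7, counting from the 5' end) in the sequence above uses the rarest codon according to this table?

Codon 1 UGU (Cys): 38.7 per 1000.
Codon 2 UUG (Leu): 18.1 per 1000.
Codon 3 CUU (Leu): 30.7 per 1000.
Codon 4 AAA (Lys): 13.1 per 1000.
Codon 5 CGG (Arg): 15.2 per 1000.
Codon 6 GAC (Asp): 26.3 per 1000.
Codon 7 GUC (Val): 14.5 per 1000.
Lowest frequency is 13.1 at codon 4.

4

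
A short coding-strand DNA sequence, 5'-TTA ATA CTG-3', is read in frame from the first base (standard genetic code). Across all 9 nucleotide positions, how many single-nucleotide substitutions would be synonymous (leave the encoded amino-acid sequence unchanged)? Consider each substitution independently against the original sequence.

Codon 1 (TTA, Leu): 2 synonymous substitutions.
Codon 2 (ATA, Ile): 2 synonymous substitutions.
Codon 3 (CTG, Leu): 4 synonymous substitutions.
Total: 2 + 2 + 4 = 8.

8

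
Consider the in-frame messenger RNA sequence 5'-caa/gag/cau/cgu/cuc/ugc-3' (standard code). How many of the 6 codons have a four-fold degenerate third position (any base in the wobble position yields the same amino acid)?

Codon 1 CAA (Gln): third position 2-fold.
Codon 2 GAG (Glu): third position 2-fold.
Codon 3 CAU (His): third position 2-fold.
Codon 4 CGU (Arg): third position 4-fold.
Codon 5 CUC (Leu): third position 4-fold.
Codon 6 UGC (Cys): third position 2-fold.
Four-fold degenerate third positions: 2.

2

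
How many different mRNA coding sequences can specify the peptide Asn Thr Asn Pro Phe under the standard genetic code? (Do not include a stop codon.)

Asn: 2 codons.
Thr: 4 codons.
Asn: 2 codons.
Pro: 4 codons.
Phe: 2 codons.
2 × 4 × 2 × 4 × 2 = 128.

128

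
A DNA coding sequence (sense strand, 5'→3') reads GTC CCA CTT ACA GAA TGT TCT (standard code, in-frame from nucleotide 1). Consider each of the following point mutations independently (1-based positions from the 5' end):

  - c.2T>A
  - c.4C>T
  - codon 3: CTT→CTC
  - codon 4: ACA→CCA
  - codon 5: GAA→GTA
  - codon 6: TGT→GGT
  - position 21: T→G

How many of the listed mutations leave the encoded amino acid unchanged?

2

Codon 1: GTC (Val) → GAC (Asp) — missense.
Codon 2: CCA (Pro) → TCA (Ser) — missense.
Codon 3: CTT (Leu) → CTC (Leu) — synonymous.
Codon 4: ACA (Thr) → CCA (Pro) — missense.
Codon 5: GAA (Glu) → GTA (Val) — missense.
Codon 6: TGT (Cys) → GGT (Gly) — missense.
Codon 7: TCT (Ser) → TCG (Ser) — synonymous.
Synonymous: 2 of 7.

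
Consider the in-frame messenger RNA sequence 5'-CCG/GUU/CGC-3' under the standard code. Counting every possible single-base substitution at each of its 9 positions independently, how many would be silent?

9

Codon 1 (CCG, Pro): 3 synonymous substitutions.
Codon 2 (GUU, Val): 3 synonymous substitutions.
Codon 3 (CGC, Arg): 3 synonymous substitutions.
Total: 3 + 3 + 3 = 9.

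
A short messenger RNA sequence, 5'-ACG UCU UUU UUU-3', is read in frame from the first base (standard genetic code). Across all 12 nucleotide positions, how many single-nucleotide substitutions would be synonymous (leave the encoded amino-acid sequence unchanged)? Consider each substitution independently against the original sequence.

Codon 1 (ACG, Thr): 3 synonymous substitutions.
Codon 2 (UCU, Ser): 3 synonymous substitutions.
Codon 3 (UUU, Phe): 1 synonymous substitution.
Codon 4 (UUU, Phe): 1 synonymous substitution.
Total: 3 + 3 + 1 + 1 = 8.

8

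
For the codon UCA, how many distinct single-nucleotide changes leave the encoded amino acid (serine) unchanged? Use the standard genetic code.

Position 1: none → 0 synonymous.
Position 2: none → 0 synonymous.
Position 3: UCU, UCC, UCG → 3 synonymous.
Total: 0 + 0 + 3 = 3.

3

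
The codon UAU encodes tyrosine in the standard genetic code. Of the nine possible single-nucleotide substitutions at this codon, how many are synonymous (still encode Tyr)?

1

Position 1: none → 0 synonymous.
Position 2: none → 0 synonymous.
Position 3: UAC → 1 synonymous.
Total: 0 + 0 + 1 = 1.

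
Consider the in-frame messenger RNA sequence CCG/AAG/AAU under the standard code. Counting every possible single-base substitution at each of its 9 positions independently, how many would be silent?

Codon 1 (CCG, Pro): 3 synonymous substitutions.
Codon 2 (AAG, Lys): 1 synonymous substitution.
Codon 3 (AAU, Asn): 1 synonymous substitution.
Total: 3 + 1 + 1 = 5.

5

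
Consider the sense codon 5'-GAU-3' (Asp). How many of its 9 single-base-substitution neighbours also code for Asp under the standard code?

Position 1: none → 0 synonymous.
Position 2: none → 0 synonymous.
Position 3: GAC → 1 synonymous.
Total: 0 + 0 + 1 = 1.

1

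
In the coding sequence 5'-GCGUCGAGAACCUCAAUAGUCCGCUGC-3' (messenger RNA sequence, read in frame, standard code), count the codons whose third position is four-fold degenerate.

6

Codon 1 GCG (Ala): third position 4-fold.
Codon 2 UCG (Ser): third position 4-fold.
Codon 3 AGA (Arg): third position 2-fold.
Codon 4 ACC (Thr): third position 4-fold.
Codon 5 UCA (Ser): third position 4-fold.
Codon 6 AUA (Ile): third position 3-fold.
Codon 7 GUC (Val): third position 4-fold.
Codon 8 CGC (Arg): third position 4-fold.
Codon 9 UGC (Cys): third position 2-fold.
Four-fold degenerate third positions: 6.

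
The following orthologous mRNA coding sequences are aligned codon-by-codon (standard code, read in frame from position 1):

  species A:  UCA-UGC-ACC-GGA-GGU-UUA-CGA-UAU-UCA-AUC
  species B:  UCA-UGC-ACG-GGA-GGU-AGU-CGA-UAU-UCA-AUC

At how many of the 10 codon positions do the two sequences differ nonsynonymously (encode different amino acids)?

1

Codon 1: UCA Ser / UCA Ser — identical.
Codon 2: UGC Cys / UGC Cys — identical.
Codon 3: ACC Thr / ACG Thr — synonymous.
Codon 4: GGA Gly / GGA Gly — identical.
Codon 5: GGU Gly / GGU Gly — identical.
Codon 6: UUA Leu / AGU Ser — nonsynonymous.
Codon 7: CGA Arg / CGA Arg — identical.
Codon 8: UAU Tyr / UAU Tyr — identical.
Codon 9: UCA Ser / UCA Ser — identical.
Codon 10: AUC Ile / AUC Ile — identical.
Nonsynonymous differences: 1.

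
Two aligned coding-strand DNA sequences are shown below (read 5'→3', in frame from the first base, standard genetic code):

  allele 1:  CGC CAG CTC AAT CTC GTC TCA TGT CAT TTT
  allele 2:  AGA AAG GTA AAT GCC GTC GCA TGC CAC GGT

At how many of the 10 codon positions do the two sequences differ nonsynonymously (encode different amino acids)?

5

Codon 1: CGC Arg / AGA Arg — synonymous.
Codon 2: CAG Gln / AAG Lys — nonsynonymous.
Codon 3: CTC Leu / GTA Val — nonsynonymous.
Codon 4: AAT Asn / AAT Asn — identical.
Codon 5: CTC Leu / GCC Ala — nonsynonymous.
Codon 6: GTC Val / GTC Val — identical.
Codon 7: TCA Ser / GCA Ala — nonsynonymous.
Codon 8: TGT Cys / TGC Cys — synonymous.
Codon 9: CAT His / CAC His — synonymous.
Codon 10: TTT Phe / GGT Gly — nonsynonymous.
Nonsynonymous differences: 5.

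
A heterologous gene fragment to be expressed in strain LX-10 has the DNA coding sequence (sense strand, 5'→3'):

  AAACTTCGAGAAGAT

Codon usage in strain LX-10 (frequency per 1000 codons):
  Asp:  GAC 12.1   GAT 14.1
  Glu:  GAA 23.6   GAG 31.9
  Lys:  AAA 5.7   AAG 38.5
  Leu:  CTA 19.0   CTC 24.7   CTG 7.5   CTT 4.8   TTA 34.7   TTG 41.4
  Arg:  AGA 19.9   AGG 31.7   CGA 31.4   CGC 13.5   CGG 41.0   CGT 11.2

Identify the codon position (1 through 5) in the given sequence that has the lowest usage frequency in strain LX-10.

Codon 1 AAA (Lys): 5.7 per 1000.
Codon 2 CTT (Leu): 4.8 per 1000.
Codon 3 CGA (Arg): 31.4 per 1000.
Codon 4 GAA (Glu): 23.6 per 1000.
Codon 5 GAT (Asp): 14.1 per 1000.
Lowest frequency is 4.8 at codon 2.

2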